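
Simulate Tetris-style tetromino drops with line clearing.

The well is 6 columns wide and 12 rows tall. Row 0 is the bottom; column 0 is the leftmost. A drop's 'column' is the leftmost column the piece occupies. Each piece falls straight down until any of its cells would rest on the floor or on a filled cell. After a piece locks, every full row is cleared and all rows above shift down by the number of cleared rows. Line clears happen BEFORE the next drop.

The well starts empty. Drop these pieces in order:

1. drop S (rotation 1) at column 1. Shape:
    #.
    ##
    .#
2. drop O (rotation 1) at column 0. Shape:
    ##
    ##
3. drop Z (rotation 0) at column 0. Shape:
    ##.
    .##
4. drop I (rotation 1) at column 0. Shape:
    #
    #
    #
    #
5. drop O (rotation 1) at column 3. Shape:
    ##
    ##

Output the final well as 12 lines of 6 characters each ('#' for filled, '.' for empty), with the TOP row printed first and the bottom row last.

Answer: ......
#.....
#.....
#.....
#.....
##....
.##...
##....
##....
.#....
.####.
..###.

Derivation:
Drop 1: S rot1 at col 1 lands with bottom-row=0; cleared 0 line(s) (total 0); column heights now [0 3 2 0 0 0], max=3
Drop 2: O rot1 at col 0 lands with bottom-row=3; cleared 0 line(s) (total 0); column heights now [5 5 2 0 0 0], max=5
Drop 3: Z rot0 at col 0 lands with bottom-row=5; cleared 0 line(s) (total 0); column heights now [7 7 6 0 0 0], max=7
Drop 4: I rot1 at col 0 lands with bottom-row=7; cleared 0 line(s) (total 0); column heights now [11 7 6 0 0 0], max=11
Drop 5: O rot1 at col 3 lands with bottom-row=0; cleared 0 line(s) (total 0); column heights now [11 7 6 2 2 0], max=11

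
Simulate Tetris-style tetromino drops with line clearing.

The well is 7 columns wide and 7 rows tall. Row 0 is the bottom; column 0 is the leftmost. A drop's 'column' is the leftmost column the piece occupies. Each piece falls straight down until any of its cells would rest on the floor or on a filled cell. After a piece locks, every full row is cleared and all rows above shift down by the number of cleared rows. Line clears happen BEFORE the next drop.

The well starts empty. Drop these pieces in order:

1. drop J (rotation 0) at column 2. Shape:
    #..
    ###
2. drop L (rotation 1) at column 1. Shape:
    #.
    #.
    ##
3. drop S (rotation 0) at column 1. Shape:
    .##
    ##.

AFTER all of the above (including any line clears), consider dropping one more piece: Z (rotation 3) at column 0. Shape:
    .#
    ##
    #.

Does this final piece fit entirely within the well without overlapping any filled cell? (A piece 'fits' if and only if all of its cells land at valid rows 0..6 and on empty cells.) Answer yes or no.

Answer: no

Derivation:
Drop 1: J rot0 at col 2 lands with bottom-row=0; cleared 0 line(s) (total 0); column heights now [0 0 2 1 1 0 0], max=2
Drop 2: L rot1 at col 1 lands with bottom-row=2; cleared 0 line(s) (total 0); column heights now [0 5 3 1 1 0 0], max=5
Drop 3: S rot0 at col 1 lands with bottom-row=5; cleared 0 line(s) (total 0); column heights now [0 6 7 7 1 0 0], max=7
Test piece Z rot3 at col 0 (width 2): heights before test = [0 6 7 7 1 0 0]; fits = False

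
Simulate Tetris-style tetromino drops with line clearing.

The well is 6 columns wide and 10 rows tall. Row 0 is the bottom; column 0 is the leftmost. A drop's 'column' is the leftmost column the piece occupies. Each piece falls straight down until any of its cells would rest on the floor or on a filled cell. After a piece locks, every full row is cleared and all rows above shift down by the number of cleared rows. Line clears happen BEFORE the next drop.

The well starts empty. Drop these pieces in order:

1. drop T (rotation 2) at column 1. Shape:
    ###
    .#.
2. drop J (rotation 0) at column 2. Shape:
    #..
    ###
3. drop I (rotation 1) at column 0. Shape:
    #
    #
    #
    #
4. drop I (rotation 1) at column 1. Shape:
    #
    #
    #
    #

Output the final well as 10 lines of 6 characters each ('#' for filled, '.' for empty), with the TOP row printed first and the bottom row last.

Drop 1: T rot2 at col 1 lands with bottom-row=0; cleared 0 line(s) (total 0); column heights now [0 2 2 2 0 0], max=2
Drop 2: J rot0 at col 2 lands with bottom-row=2; cleared 0 line(s) (total 0); column heights now [0 2 4 3 3 0], max=4
Drop 3: I rot1 at col 0 lands with bottom-row=0; cleared 0 line(s) (total 0); column heights now [4 2 4 3 3 0], max=4
Drop 4: I rot1 at col 1 lands with bottom-row=2; cleared 0 line(s) (total 0); column heights now [4 6 4 3 3 0], max=6

Answer: ......
......
......
......
.#....
.#....
###...
#####.
####..
#.#...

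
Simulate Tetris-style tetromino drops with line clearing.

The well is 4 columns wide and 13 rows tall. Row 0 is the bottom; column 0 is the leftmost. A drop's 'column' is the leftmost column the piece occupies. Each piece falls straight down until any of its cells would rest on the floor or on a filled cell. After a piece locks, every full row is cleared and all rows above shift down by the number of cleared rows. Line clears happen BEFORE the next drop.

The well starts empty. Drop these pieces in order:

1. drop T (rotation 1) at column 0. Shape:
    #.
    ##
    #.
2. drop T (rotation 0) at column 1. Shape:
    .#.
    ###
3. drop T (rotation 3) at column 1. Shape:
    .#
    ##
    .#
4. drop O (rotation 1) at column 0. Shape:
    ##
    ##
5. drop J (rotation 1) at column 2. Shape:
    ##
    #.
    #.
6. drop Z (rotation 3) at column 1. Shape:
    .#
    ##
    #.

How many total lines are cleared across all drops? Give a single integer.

Drop 1: T rot1 at col 0 lands with bottom-row=0; cleared 0 line(s) (total 0); column heights now [3 2 0 0], max=3
Drop 2: T rot0 at col 1 lands with bottom-row=2; cleared 1 line(s) (total 1); column heights now [2 2 3 0], max=3
Drop 3: T rot3 at col 1 lands with bottom-row=3; cleared 0 line(s) (total 1); column heights now [2 5 6 0], max=6
Drop 4: O rot1 at col 0 lands with bottom-row=5; cleared 0 line(s) (total 1); column heights now [7 7 6 0], max=7
Drop 5: J rot1 at col 2 lands with bottom-row=6; cleared 0 line(s) (total 1); column heights now [7 7 9 9], max=9
Drop 6: Z rot3 at col 1 lands with bottom-row=8; cleared 0 line(s) (total 1); column heights now [7 10 11 9], max=11

Answer: 1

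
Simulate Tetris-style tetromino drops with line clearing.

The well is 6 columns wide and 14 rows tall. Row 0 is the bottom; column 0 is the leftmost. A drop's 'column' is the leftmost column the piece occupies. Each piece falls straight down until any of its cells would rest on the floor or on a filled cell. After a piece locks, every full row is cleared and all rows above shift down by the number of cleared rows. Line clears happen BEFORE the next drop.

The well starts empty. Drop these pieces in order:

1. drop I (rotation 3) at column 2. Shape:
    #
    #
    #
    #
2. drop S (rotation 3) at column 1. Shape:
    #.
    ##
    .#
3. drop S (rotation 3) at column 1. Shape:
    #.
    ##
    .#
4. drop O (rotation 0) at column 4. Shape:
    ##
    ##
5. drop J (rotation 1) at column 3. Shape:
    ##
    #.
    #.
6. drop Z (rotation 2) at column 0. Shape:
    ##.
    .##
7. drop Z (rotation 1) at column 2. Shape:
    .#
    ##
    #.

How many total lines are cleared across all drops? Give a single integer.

Answer: 0

Derivation:
Drop 1: I rot3 at col 2 lands with bottom-row=0; cleared 0 line(s) (total 0); column heights now [0 0 4 0 0 0], max=4
Drop 2: S rot3 at col 1 lands with bottom-row=4; cleared 0 line(s) (total 0); column heights now [0 7 6 0 0 0], max=7
Drop 3: S rot3 at col 1 lands with bottom-row=6; cleared 0 line(s) (total 0); column heights now [0 9 8 0 0 0], max=9
Drop 4: O rot0 at col 4 lands with bottom-row=0; cleared 0 line(s) (total 0); column heights now [0 9 8 0 2 2], max=9
Drop 5: J rot1 at col 3 lands with bottom-row=0; cleared 0 line(s) (total 0); column heights now [0 9 8 3 3 2], max=9
Drop 6: Z rot2 at col 0 lands with bottom-row=9; cleared 0 line(s) (total 0); column heights now [11 11 10 3 3 2], max=11
Drop 7: Z rot1 at col 2 lands with bottom-row=10; cleared 0 line(s) (total 0); column heights now [11 11 12 13 3 2], max=13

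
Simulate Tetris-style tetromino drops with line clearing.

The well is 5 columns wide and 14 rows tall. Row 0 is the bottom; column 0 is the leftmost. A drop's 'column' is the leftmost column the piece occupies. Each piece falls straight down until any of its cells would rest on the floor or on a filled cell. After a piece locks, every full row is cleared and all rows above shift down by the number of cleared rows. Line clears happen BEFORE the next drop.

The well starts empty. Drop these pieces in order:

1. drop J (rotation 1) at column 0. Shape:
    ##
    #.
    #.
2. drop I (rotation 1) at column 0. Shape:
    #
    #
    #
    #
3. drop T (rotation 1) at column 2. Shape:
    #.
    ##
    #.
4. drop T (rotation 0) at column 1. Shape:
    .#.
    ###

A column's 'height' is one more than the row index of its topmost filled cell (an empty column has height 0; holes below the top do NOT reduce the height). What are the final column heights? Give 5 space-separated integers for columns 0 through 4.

Drop 1: J rot1 at col 0 lands with bottom-row=0; cleared 0 line(s) (total 0); column heights now [3 3 0 0 0], max=3
Drop 2: I rot1 at col 0 lands with bottom-row=3; cleared 0 line(s) (total 0); column heights now [7 3 0 0 0], max=7
Drop 3: T rot1 at col 2 lands with bottom-row=0; cleared 0 line(s) (total 0); column heights now [7 3 3 2 0], max=7
Drop 4: T rot0 at col 1 lands with bottom-row=3; cleared 0 line(s) (total 0); column heights now [7 4 5 4 0], max=7

Answer: 7 4 5 4 0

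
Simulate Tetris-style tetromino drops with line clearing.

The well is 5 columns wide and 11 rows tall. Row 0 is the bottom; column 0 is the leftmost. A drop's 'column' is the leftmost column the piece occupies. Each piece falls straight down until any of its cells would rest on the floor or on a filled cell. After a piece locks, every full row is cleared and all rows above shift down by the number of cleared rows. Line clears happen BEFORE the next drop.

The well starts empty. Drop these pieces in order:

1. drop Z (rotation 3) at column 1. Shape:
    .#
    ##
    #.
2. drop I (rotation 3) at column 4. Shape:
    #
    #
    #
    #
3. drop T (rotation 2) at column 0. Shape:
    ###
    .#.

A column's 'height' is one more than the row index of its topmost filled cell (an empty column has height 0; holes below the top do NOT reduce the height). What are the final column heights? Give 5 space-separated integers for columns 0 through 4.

Drop 1: Z rot3 at col 1 lands with bottom-row=0; cleared 0 line(s) (total 0); column heights now [0 2 3 0 0], max=3
Drop 2: I rot3 at col 4 lands with bottom-row=0; cleared 0 line(s) (total 0); column heights now [0 2 3 0 4], max=4
Drop 3: T rot2 at col 0 lands with bottom-row=2; cleared 0 line(s) (total 0); column heights now [4 4 4 0 4], max=4

Answer: 4 4 4 0 4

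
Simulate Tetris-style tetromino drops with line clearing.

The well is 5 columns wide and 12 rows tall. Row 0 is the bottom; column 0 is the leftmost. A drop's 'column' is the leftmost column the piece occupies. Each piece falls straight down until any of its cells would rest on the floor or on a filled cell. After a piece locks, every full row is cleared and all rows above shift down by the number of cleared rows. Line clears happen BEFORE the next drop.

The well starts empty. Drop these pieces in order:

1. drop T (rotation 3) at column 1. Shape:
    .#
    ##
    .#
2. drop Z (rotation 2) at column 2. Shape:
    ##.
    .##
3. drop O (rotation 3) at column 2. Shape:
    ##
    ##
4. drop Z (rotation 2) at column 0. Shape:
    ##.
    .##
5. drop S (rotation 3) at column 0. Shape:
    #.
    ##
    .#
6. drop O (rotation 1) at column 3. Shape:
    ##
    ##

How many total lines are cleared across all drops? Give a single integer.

Answer: 0

Derivation:
Drop 1: T rot3 at col 1 lands with bottom-row=0; cleared 0 line(s) (total 0); column heights now [0 2 3 0 0], max=3
Drop 2: Z rot2 at col 2 lands with bottom-row=2; cleared 0 line(s) (total 0); column heights now [0 2 4 4 3], max=4
Drop 3: O rot3 at col 2 lands with bottom-row=4; cleared 0 line(s) (total 0); column heights now [0 2 6 6 3], max=6
Drop 4: Z rot2 at col 0 lands with bottom-row=6; cleared 0 line(s) (total 0); column heights now [8 8 7 6 3], max=8
Drop 5: S rot3 at col 0 lands with bottom-row=8; cleared 0 line(s) (total 0); column heights now [11 10 7 6 3], max=11
Drop 6: O rot1 at col 3 lands with bottom-row=6; cleared 0 line(s) (total 0); column heights now [11 10 7 8 8], max=11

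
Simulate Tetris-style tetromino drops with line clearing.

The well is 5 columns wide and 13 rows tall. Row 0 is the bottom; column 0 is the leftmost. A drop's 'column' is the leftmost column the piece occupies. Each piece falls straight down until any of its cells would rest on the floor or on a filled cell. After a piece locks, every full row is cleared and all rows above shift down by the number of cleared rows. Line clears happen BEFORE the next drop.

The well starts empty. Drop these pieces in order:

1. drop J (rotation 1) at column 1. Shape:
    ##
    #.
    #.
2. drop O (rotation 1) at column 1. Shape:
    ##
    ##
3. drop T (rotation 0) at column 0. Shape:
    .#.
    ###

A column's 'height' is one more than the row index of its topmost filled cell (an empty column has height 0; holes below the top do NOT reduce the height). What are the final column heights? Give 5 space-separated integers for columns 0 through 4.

Drop 1: J rot1 at col 1 lands with bottom-row=0; cleared 0 line(s) (total 0); column heights now [0 3 3 0 0], max=3
Drop 2: O rot1 at col 1 lands with bottom-row=3; cleared 0 line(s) (total 0); column heights now [0 5 5 0 0], max=5
Drop 3: T rot0 at col 0 lands with bottom-row=5; cleared 0 line(s) (total 0); column heights now [6 7 6 0 0], max=7

Answer: 6 7 6 0 0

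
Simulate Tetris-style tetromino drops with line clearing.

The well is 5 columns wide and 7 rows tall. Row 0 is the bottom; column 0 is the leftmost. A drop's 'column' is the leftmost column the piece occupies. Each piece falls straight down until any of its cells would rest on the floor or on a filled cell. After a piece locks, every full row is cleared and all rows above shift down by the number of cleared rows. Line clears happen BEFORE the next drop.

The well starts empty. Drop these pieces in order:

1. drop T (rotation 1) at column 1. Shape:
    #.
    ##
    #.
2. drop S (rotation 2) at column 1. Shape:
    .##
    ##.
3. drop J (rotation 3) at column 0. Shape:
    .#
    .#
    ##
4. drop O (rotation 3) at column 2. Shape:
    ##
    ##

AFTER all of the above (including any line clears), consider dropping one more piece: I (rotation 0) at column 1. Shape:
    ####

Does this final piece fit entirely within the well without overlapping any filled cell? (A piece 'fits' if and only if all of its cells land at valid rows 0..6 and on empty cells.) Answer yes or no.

Drop 1: T rot1 at col 1 lands with bottom-row=0; cleared 0 line(s) (total 0); column heights now [0 3 2 0 0], max=3
Drop 2: S rot2 at col 1 lands with bottom-row=3; cleared 0 line(s) (total 0); column heights now [0 4 5 5 0], max=5
Drop 3: J rot3 at col 0 lands with bottom-row=4; cleared 0 line(s) (total 0); column heights now [5 7 5 5 0], max=7
Drop 4: O rot3 at col 2 lands with bottom-row=5; cleared 0 line(s) (total 0); column heights now [5 7 7 7 0], max=7
Test piece I rot0 at col 1 (width 4): heights before test = [5 7 7 7 0]; fits = False

Answer: no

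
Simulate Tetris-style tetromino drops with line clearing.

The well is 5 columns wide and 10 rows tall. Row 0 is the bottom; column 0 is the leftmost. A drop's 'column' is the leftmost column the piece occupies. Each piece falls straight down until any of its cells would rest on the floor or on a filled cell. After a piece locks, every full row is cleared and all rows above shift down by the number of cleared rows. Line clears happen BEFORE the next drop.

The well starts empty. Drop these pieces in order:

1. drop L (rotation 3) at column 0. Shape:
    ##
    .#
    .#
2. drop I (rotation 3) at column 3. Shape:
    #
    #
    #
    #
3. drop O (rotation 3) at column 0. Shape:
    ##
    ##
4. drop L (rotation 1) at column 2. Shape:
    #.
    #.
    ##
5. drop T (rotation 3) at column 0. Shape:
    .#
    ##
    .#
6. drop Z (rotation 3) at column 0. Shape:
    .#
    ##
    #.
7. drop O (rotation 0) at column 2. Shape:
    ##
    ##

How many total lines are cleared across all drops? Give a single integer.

Answer: 0

Derivation:
Drop 1: L rot3 at col 0 lands with bottom-row=0; cleared 0 line(s) (total 0); column heights now [3 3 0 0 0], max=3
Drop 2: I rot3 at col 3 lands with bottom-row=0; cleared 0 line(s) (total 0); column heights now [3 3 0 4 0], max=4
Drop 3: O rot3 at col 0 lands with bottom-row=3; cleared 0 line(s) (total 0); column heights now [5 5 0 4 0], max=5
Drop 4: L rot1 at col 2 lands with bottom-row=4; cleared 0 line(s) (total 0); column heights now [5 5 7 5 0], max=7
Drop 5: T rot3 at col 0 lands with bottom-row=5; cleared 0 line(s) (total 0); column heights now [7 8 7 5 0], max=8
Drop 6: Z rot3 at col 0 lands with bottom-row=7; cleared 0 line(s) (total 0); column heights now [9 10 7 5 0], max=10
Drop 7: O rot0 at col 2 lands with bottom-row=7; cleared 0 line(s) (total 0); column heights now [9 10 9 9 0], max=10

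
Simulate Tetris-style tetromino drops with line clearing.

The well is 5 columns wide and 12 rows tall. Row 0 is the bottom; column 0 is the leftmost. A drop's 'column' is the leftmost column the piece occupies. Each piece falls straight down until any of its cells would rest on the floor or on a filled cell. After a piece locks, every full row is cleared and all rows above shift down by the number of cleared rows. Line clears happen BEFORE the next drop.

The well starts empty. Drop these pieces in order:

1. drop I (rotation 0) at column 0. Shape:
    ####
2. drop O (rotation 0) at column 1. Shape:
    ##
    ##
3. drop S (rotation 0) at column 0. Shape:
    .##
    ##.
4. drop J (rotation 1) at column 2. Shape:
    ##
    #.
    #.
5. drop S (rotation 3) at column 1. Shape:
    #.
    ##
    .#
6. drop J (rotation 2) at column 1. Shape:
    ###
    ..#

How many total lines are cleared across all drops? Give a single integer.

Answer: 0

Derivation:
Drop 1: I rot0 at col 0 lands with bottom-row=0; cleared 0 line(s) (total 0); column heights now [1 1 1 1 0], max=1
Drop 2: O rot0 at col 1 lands with bottom-row=1; cleared 0 line(s) (total 0); column heights now [1 3 3 1 0], max=3
Drop 3: S rot0 at col 0 lands with bottom-row=3; cleared 0 line(s) (total 0); column heights now [4 5 5 1 0], max=5
Drop 4: J rot1 at col 2 lands with bottom-row=5; cleared 0 line(s) (total 0); column heights now [4 5 8 8 0], max=8
Drop 5: S rot3 at col 1 lands with bottom-row=8; cleared 0 line(s) (total 0); column heights now [4 11 10 8 0], max=11
Drop 6: J rot2 at col 1 lands with bottom-row=10; cleared 0 line(s) (total 0); column heights now [4 12 12 12 0], max=12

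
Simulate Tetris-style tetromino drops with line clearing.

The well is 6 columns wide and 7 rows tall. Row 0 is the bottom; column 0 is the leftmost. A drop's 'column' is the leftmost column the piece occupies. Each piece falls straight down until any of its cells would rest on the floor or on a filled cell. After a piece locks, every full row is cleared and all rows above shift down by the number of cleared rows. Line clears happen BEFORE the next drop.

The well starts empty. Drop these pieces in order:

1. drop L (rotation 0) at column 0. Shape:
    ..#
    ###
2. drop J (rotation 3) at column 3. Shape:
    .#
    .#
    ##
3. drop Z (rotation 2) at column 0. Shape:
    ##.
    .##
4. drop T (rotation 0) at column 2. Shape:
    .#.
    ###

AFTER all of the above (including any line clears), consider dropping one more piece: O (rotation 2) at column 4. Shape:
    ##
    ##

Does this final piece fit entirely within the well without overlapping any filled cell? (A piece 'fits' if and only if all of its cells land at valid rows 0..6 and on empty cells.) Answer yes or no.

Answer: yes

Derivation:
Drop 1: L rot0 at col 0 lands with bottom-row=0; cleared 0 line(s) (total 0); column heights now [1 1 2 0 0 0], max=2
Drop 2: J rot3 at col 3 lands with bottom-row=0; cleared 0 line(s) (total 0); column heights now [1 1 2 1 3 0], max=3
Drop 3: Z rot2 at col 0 lands with bottom-row=2; cleared 0 line(s) (total 0); column heights now [4 4 3 1 3 0], max=4
Drop 4: T rot0 at col 2 lands with bottom-row=3; cleared 0 line(s) (total 0); column heights now [4 4 4 5 4 0], max=5
Test piece O rot2 at col 4 (width 2): heights before test = [4 4 4 5 4 0]; fits = True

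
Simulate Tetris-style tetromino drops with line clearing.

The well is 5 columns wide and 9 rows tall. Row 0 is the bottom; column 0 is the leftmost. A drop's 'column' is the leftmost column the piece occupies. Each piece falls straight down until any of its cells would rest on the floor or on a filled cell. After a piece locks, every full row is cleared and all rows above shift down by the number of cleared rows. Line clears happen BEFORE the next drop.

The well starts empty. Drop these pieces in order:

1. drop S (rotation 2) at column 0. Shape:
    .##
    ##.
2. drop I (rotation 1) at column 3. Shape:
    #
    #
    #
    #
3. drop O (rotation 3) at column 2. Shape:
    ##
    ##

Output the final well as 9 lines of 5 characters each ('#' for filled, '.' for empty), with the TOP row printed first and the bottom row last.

Drop 1: S rot2 at col 0 lands with bottom-row=0; cleared 0 line(s) (total 0); column heights now [1 2 2 0 0], max=2
Drop 2: I rot1 at col 3 lands with bottom-row=0; cleared 0 line(s) (total 0); column heights now [1 2 2 4 0], max=4
Drop 3: O rot3 at col 2 lands with bottom-row=4; cleared 0 line(s) (total 0); column heights now [1 2 6 6 0], max=6

Answer: .....
.....
.....
..##.
..##.
...#.
...#.
.###.
##.#.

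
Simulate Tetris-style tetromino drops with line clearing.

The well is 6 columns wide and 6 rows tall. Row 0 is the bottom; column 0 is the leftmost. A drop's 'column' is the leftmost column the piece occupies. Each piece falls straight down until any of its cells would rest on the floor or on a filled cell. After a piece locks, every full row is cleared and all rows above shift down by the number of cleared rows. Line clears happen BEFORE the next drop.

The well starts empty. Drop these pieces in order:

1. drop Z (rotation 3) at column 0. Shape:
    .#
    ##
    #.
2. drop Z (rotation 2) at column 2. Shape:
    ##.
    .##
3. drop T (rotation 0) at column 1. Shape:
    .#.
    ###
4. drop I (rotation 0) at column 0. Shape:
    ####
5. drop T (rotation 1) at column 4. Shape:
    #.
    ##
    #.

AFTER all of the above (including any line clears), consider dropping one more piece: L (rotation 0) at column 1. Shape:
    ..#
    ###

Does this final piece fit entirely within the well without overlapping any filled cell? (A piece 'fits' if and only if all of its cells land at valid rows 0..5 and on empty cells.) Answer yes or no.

Drop 1: Z rot3 at col 0 lands with bottom-row=0; cleared 0 line(s) (total 0); column heights now [2 3 0 0 0 0], max=3
Drop 2: Z rot2 at col 2 lands with bottom-row=0; cleared 0 line(s) (total 0); column heights now [2 3 2 2 1 0], max=3
Drop 3: T rot0 at col 1 lands with bottom-row=3; cleared 0 line(s) (total 0); column heights now [2 4 5 4 1 0], max=5
Drop 4: I rot0 at col 0 lands with bottom-row=5; cleared 0 line(s) (total 0); column heights now [6 6 6 6 1 0], max=6
Drop 5: T rot1 at col 4 lands with bottom-row=1; cleared 0 line(s) (total 0); column heights now [6 6 6 6 4 3], max=6
Test piece L rot0 at col 1 (width 3): heights before test = [6 6 6 6 4 3]; fits = False

Answer: no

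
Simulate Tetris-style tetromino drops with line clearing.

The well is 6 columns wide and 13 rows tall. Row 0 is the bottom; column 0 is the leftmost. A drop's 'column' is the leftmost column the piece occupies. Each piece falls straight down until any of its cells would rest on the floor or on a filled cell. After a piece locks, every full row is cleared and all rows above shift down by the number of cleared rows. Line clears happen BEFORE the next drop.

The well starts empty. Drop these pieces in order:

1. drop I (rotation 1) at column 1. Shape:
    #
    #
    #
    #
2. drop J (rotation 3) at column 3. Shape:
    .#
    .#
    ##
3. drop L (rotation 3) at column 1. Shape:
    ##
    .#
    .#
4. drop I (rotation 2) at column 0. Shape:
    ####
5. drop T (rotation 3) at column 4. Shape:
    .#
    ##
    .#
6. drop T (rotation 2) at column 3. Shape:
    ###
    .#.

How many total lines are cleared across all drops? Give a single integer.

Answer: 0

Derivation:
Drop 1: I rot1 at col 1 lands with bottom-row=0; cleared 0 line(s) (total 0); column heights now [0 4 0 0 0 0], max=4
Drop 2: J rot3 at col 3 lands with bottom-row=0; cleared 0 line(s) (total 0); column heights now [0 4 0 1 3 0], max=4
Drop 3: L rot3 at col 1 lands with bottom-row=2; cleared 0 line(s) (total 0); column heights now [0 5 5 1 3 0], max=5
Drop 4: I rot2 at col 0 lands with bottom-row=5; cleared 0 line(s) (total 0); column heights now [6 6 6 6 3 0], max=6
Drop 5: T rot3 at col 4 lands with bottom-row=2; cleared 0 line(s) (total 0); column heights now [6 6 6 6 4 5], max=6
Drop 6: T rot2 at col 3 lands with bottom-row=5; cleared 0 line(s) (total 0); column heights now [6 6 6 7 7 7], max=7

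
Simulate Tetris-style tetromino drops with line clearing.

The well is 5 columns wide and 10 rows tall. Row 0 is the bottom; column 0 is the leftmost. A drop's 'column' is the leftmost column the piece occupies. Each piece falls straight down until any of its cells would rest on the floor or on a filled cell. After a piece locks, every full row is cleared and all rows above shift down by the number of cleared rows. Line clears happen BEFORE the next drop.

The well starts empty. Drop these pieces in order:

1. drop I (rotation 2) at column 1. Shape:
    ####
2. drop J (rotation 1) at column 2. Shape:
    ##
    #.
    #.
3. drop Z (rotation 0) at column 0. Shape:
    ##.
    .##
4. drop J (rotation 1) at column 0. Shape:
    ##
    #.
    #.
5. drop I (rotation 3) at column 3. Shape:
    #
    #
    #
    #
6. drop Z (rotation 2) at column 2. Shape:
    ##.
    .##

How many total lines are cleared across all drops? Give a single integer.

Answer: 0

Derivation:
Drop 1: I rot2 at col 1 lands with bottom-row=0; cleared 0 line(s) (total 0); column heights now [0 1 1 1 1], max=1
Drop 2: J rot1 at col 2 lands with bottom-row=1; cleared 0 line(s) (total 0); column heights now [0 1 4 4 1], max=4
Drop 3: Z rot0 at col 0 lands with bottom-row=4; cleared 0 line(s) (total 0); column heights now [6 6 5 4 1], max=6
Drop 4: J rot1 at col 0 lands with bottom-row=6; cleared 0 line(s) (total 0); column heights now [9 9 5 4 1], max=9
Drop 5: I rot3 at col 3 lands with bottom-row=4; cleared 0 line(s) (total 0); column heights now [9 9 5 8 1], max=9
Drop 6: Z rot2 at col 2 lands with bottom-row=8; cleared 0 line(s) (total 0); column heights now [9 9 10 10 9], max=10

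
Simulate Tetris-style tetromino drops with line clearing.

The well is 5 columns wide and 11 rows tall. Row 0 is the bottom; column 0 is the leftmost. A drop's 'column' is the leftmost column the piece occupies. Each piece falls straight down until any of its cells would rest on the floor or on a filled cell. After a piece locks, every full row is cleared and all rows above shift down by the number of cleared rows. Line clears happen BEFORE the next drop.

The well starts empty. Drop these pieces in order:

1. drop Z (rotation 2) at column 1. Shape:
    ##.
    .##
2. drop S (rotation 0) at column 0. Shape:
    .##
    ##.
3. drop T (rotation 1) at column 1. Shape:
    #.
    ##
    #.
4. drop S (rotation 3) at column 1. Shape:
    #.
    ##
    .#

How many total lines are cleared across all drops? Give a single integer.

Answer: 0

Derivation:
Drop 1: Z rot2 at col 1 lands with bottom-row=0; cleared 0 line(s) (total 0); column heights now [0 2 2 1 0], max=2
Drop 2: S rot0 at col 0 lands with bottom-row=2; cleared 0 line(s) (total 0); column heights now [3 4 4 1 0], max=4
Drop 3: T rot1 at col 1 lands with bottom-row=4; cleared 0 line(s) (total 0); column heights now [3 7 6 1 0], max=7
Drop 4: S rot3 at col 1 lands with bottom-row=6; cleared 0 line(s) (total 0); column heights now [3 9 8 1 0], max=9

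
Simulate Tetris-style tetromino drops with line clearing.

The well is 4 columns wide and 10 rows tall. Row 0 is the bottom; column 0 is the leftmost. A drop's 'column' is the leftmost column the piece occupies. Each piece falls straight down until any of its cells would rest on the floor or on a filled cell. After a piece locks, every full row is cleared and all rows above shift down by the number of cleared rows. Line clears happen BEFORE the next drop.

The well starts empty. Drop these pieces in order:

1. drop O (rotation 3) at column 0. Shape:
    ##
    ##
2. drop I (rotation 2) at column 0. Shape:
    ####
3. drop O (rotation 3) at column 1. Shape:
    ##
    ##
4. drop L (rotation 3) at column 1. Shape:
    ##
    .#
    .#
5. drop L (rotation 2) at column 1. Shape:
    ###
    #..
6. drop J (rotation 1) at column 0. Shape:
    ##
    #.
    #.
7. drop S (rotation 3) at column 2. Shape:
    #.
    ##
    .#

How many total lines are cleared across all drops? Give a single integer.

Drop 1: O rot3 at col 0 lands with bottom-row=0; cleared 0 line(s) (total 0); column heights now [2 2 0 0], max=2
Drop 2: I rot2 at col 0 lands with bottom-row=2; cleared 1 line(s) (total 1); column heights now [2 2 0 0], max=2
Drop 3: O rot3 at col 1 lands with bottom-row=2; cleared 0 line(s) (total 1); column heights now [2 4 4 0], max=4
Drop 4: L rot3 at col 1 lands with bottom-row=4; cleared 0 line(s) (total 1); column heights now [2 7 7 0], max=7
Drop 5: L rot2 at col 1 lands with bottom-row=7; cleared 0 line(s) (total 1); column heights now [2 9 9 9], max=9
Drop 6: J rot1 at col 0 lands with bottom-row=7; cleared 1 line(s) (total 2); column heights now [9 9 7 0], max=9
Drop 7: S rot3 at col 2 lands with bottom-row=6; cleared 1 line(s) (total 3); column heights now [8 8 8 7], max=8

Answer: 3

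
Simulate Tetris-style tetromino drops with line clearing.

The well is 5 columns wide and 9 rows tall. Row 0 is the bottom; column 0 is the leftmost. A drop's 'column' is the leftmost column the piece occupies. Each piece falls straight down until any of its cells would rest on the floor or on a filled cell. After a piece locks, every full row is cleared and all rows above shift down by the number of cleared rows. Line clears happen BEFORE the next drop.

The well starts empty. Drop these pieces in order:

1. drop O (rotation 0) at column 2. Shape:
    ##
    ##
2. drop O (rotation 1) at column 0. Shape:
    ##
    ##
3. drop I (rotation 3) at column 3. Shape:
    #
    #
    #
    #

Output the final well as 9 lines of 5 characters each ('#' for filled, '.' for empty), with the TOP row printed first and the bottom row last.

Drop 1: O rot0 at col 2 lands with bottom-row=0; cleared 0 line(s) (total 0); column heights now [0 0 2 2 0], max=2
Drop 2: O rot1 at col 0 lands with bottom-row=0; cleared 0 line(s) (total 0); column heights now [2 2 2 2 0], max=2
Drop 3: I rot3 at col 3 lands with bottom-row=2; cleared 0 line(s) (total 0); column heights now [2 2 2 6 0], max=6

Answer: .....
.....
.....
...#.
...#.
...#.
...#.
####.
####.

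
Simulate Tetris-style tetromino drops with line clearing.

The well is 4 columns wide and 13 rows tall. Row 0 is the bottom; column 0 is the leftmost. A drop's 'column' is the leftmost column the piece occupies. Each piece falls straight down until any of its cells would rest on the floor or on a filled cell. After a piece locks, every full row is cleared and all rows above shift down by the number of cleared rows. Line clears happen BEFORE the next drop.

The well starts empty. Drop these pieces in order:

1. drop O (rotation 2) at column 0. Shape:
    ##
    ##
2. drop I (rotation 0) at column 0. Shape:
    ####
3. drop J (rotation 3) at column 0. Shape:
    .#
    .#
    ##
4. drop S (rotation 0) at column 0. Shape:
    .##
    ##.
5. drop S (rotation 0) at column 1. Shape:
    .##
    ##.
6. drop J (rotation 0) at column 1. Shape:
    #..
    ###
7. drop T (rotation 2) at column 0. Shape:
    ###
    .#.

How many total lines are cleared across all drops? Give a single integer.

Answer: 1

Derivation:
Drop 1: O rot2 at col 0 lands with bottom-row=0; cleared 0 line(s) (total 0); column heights now [2 2 0 0], max=2
Drop 2: I rot0 at col 0 lands with bottom-row=2; cleared 1 line(s) (total 1); column heights now [2 2 0 0], max=2
Drop 3: J rot3 at col 0 lands with bottom-row=2; cleared 0 line(s) (total 1); column heights now [3 5 0 0], max=5
Drop 4: S rot0 at col 0 lands with bottom-row=5; cleared 0 line(s) (total 1); column heights now [6 7 7 0], max=7
Drop 5: S rot0 at col 1 lands with bottom-row=7; cleared 0 line(s) (total 1); column heights now [6 8 9 9], max=9
Drop 6: J rot0 at col 1 lands with bottom-row=9; cleared 0 line(s) (total 1); column heights now [6 11 10 10], max=11
Drop 7: T rot2 at col 0 lands with bottom-row=11; cleared 0 line(s) (total 1); column heights now [13 13 13 10], max=13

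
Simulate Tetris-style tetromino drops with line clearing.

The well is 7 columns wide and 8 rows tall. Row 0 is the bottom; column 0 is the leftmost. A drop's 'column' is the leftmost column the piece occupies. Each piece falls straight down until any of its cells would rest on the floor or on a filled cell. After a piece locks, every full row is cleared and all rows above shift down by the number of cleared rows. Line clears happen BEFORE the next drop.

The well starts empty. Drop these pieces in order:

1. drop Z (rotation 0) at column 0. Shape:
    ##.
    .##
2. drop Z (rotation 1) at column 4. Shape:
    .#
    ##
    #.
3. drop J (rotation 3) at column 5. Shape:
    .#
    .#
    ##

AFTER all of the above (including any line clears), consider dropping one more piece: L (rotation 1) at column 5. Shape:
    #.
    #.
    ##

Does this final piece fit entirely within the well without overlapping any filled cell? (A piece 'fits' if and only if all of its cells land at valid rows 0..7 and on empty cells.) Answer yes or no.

Drop 1: Z rot0 at col 0 lands with bottom-row=0; cleared 0 line(s) (total 0); column heights now [2 2 1 0 0 0 0], max=2
Drop 2: Z rot1 at col 4 lands with bottom-row=0; cleared 0 line(s) (total 0); column heights now [2 2 1 0 2 3 0], max=3
Drop 3: J rot3 at col 5 lands with bottom-row=3; cleared 0 line(s) (total 0); column heights now [2 2 1 0 2 4 6], max=6
Test piece L rot1 at col 5 (width 2): heights before test = [2 2 1 0 2 4 6]; fits = False

Answer: no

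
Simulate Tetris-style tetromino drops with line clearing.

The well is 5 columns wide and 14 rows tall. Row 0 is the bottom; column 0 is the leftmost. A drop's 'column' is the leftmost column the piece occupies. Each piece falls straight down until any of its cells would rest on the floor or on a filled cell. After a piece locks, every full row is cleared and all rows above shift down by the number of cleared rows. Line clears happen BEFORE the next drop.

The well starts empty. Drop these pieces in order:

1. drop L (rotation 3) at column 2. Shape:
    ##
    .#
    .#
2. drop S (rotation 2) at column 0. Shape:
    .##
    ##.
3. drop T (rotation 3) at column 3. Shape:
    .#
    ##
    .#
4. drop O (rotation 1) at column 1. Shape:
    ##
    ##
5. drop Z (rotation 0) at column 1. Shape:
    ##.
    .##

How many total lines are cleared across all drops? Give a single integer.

Answer: 1

Derivation:
Drop 1: L rot3 at col 2 lands with bottom-row=0; cleared 0 line(s) (total 0); column heights now [0 0 3 3 0], max=3
Drop 2: S rot2 at col 0 lands with bottom-row=2; cleared 0 line(s) (total 0); column heights now [3 4 4 3 0], max=4
Drop 3: T rot3 at col 3 lands with bottom-row=2; cleared 1 line(s) (total 1); column heights now [0 3 3 3 4], max=4
Drop 4: O rot1 at col 1 lands with bottom-row=3; cleared 0 line(s) (total 1); column heights now [0 5 5 3 4], max=5
Drop 5: Z rot0 at col 1 lands with bottom-row=5; cleared 0 line(s) (total 1); column heights now [0 7 7 6 4], max=7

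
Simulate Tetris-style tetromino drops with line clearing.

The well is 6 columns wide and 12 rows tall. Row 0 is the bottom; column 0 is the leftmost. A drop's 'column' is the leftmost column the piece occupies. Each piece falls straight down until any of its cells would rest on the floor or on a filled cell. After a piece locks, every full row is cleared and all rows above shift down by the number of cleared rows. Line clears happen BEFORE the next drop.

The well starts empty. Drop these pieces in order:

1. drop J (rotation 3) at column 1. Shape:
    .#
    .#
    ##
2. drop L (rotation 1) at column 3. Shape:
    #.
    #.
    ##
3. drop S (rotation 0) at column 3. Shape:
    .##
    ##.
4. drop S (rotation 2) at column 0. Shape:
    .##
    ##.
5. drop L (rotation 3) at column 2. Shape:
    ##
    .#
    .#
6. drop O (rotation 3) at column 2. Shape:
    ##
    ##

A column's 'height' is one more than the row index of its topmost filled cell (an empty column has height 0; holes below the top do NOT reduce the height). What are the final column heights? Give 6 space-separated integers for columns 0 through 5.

Answer: 3 4 9 9 5 5

Derivation:
Drop 1: J rot3 at col 1 lands with bottom-row=0; cleared 0 line(s) (total 0); column heights now [0 1 3 0 0 0], max=3
Drop 2: L rot1 at col 3 lands with bottom-row=0; cleared 0 line(s) (total 0); column heights now [0 1 3 3 1 0], max=3
Drop 3: S rot0 at col 3 lands with bottom-row=3; cleared 0 line(s) (total 0); column heights now [0 1 3 4 5 5], max=5
Drop 4: S rot2 at col 0 lands with bottom-row=2; cleared 0 line(s) (total 0); column heights now [3 4 4 4 5 5], max=5
Drop 5: L rot3 at col 2 lands with bottom-row=4; cleared 0 line(s) (total 0); column heights now [3 4 7 7 5 5], max=7
Drop 6: O rot3 at col 2 lands with bottom-row=7; cleared 0 line(s) (total 0); column heights now [3 4 9 9 5 5], max=9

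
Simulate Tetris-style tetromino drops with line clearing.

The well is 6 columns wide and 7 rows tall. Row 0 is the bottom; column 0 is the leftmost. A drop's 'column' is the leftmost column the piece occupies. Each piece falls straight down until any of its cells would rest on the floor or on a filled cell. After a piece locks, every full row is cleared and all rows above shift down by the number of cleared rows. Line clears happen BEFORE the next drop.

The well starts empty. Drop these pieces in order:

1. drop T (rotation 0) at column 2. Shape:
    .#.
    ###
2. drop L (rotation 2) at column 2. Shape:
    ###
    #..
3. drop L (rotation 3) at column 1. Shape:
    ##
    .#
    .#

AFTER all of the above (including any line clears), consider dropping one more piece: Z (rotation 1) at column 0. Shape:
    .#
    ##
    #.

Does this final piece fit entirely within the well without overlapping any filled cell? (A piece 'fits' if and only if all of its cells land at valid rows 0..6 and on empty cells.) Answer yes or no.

Answer: no

Derivation:
Drop 1: T rot0 at col 2 lands with bottom-row=0; cleared 0 line(s) (total 0); column heights now [0 0 1 2 1 0], max=2
Drop 2: L rot2 at col 2 lands with bottom-row=1; cleared 0 line(s) (total 0); column heights now [0 0 3 3 3 0], max=3
Drop 3: L rot3 at col 1 lands with bottom-row=3; cleared 0 line(s) (total 0); column heights now [0 6 6 3 3 0], max=6
Test piece Z rot1 at col 0 (width 2): heights before test = [0 6 6 3 3 0]; fits = False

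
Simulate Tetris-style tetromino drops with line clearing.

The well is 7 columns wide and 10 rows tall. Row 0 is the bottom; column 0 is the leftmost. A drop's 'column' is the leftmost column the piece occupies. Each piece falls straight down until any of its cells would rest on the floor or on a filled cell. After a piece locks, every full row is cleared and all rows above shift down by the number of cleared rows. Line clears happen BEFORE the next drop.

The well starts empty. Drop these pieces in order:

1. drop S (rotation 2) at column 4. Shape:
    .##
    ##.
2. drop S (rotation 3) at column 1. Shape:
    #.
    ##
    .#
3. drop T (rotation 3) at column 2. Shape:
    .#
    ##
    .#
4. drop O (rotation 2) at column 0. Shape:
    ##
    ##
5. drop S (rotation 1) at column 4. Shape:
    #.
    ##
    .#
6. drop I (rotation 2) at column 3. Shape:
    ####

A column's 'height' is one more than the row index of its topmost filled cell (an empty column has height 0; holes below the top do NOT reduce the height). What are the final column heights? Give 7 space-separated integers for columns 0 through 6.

Drop 1: S rot2 at col 4 lands with bottom-row=0; cleared 0 line(s) (total 0); column heights now [0 0 0 0 1 2 2], max=2
Drop 2: S rot3 at col 1 lands with bottom-row=0; cleared 0 line(s) (total 0); column heights now [0 3 2 0 1 2 2], max=3
Drop 3: T rot3 at col 2 lands with bottom-row=1; cleared 0 line(s) (total 0); column heights now [0 3 3 4 1 2 2], max=4
Drop 4: O rot2 at col 0 lands with bottom-row=3; cleared 0 line(s) (total 0); column heights now [5 5 3 4 1 2 2], max=5
Drop 5: S rot1 at col 4 lands with bottom-row=2; cleared 0 line(s) (total 0); column heights now [5 5 3 4 5 4 2], max=5
Drop 6: I rot2 at col 3 lands with bottom-row=5; cleared 0 line(s) (total 0); column heights now [5 5 3 6 6 6 6], max=6

Answer: 5 5 3 6 6 6 6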